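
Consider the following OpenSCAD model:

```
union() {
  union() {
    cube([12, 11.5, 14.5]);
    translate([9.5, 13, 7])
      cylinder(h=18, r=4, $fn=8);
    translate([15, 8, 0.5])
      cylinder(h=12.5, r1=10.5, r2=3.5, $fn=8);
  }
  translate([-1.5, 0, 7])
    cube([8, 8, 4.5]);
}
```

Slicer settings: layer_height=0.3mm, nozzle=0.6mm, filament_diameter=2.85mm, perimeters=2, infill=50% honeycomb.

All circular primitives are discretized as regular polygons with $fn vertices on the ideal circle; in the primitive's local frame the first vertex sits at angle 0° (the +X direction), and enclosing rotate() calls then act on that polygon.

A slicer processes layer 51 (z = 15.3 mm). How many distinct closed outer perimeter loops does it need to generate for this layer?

1

At z = 15.3 mm: the cube is not intersected at this z (z outside [0, 14.5]); the cylinder at (9.5, 13): section is a regular 8-gon, circumradius r=4; the cone at (15, 8) does not reach this height (z outside [0.5, 13]); Taking the union: only the r=4 cylinder at (9.5, 13) is present, so the union is just that shape — 1 connected region; the cube at (-1.5, 0) is absent (z outside [7, 11.5]); Combining (union): only that combined region is present, so the union is just that shape — 1 connected region. The result has 1 disconnected region.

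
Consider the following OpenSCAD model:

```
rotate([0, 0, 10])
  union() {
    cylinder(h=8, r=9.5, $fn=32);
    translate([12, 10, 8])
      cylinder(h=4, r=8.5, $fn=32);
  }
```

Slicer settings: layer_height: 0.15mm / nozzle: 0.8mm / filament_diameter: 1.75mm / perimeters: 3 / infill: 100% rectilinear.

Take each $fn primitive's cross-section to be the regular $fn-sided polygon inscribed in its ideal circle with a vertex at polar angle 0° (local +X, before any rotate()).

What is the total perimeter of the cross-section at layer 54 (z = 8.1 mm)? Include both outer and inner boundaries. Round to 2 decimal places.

At z = 8.1 mm: the cylinder is absent (z outside [0, 8]); the cylinder at (12, 10): section is a regular 32-gon, circumradius r=8.5 (perimeter = 2·32·8.500·sin(180°/32) = 53.32 mm); Taking the union: only the r=8.5 cylinder at (12, 10) is present, so the union is just that shape — boundary = 53.32 mm; (whole slice rotated 10° about Z — lengths, areas and connectivity unchanged). Overall, the cross-section is a single solid region. Total boundary length (outer) = 53.32 mm.

53.32 mm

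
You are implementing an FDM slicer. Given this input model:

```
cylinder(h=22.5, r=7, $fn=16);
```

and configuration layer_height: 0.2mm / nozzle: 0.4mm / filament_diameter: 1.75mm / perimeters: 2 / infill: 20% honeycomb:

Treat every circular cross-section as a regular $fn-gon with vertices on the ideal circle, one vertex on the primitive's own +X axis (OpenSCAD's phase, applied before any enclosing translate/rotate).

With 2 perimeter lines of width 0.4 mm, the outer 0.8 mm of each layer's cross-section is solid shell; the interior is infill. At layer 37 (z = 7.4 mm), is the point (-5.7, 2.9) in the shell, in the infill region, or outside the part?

At z = 7.4 mm: the cylinder: section is a regular 16-gon, circumradius r=7. Overall, the cross-section is a single solid region. The nearest boundary edge runs (-4.95, 4.95)→(-6.47, 2.68); distance from the point to it = 0.51 mm. The point is inside the cross-section, 0.51 mm from the nearest boundary — within the 0.8 mm shell band (2 × 0.4).

shell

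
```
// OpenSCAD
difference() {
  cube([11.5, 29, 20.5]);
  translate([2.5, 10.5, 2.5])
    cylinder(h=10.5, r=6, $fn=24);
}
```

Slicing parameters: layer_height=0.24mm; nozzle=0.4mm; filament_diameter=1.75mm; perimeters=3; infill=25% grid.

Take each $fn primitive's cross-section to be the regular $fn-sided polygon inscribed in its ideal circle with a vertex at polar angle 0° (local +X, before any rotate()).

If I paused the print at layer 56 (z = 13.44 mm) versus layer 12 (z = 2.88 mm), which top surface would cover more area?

layer 56 (z = 13.44 mm)

Layer 56 (z = 13.44): the 11.5×29 cube contributes its full rectangle (area 333.50 mm²); the cylinder at (2.5, 10.5) is absent (z outside [2.5, 13]); Subtracting the remaining from the first: none of the subtracted shapes is present at this height, so the 11.5×29 cube is unchanged — area = 333.50 mm². So its area = 333.50 mm². Layer 12 (z = 2.88): the cube (footprint 11.5×29) is included at this height (area 333.50 mm²); the r=6 cylinder at (2.5, 10.5) contributes a regular 24-gon of circumradius 6 (area = (24/2)·6.000²·sin(360°/24) = 111.81 mm²); Taking the first minus the rest: starting from the 11.5×29 cube (333.50 mm²), the r=6 cylinder at (2.5, 10.5) partially overlaps it — only the 84.83 mm² overlap (of its 111.81 mm²) is removed, clipping the outline — area = 248.67 mm². So its area = 248.67 mm². Layer 56 is larger (333.50 vs 248.67 mm²).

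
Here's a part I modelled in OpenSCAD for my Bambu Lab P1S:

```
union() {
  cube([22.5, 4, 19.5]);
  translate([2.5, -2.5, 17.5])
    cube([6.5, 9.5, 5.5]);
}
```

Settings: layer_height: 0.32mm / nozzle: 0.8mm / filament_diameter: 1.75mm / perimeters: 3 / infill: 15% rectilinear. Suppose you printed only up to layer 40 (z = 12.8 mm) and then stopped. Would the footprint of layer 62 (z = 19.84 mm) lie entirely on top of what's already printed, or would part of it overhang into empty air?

Compare the two slices. At z = 12.8: the 22.5×4 cube contributes its full rectangle (area 90.00 mm²); the cube at (2.5, -2.5) is not intersected at this z (z outside [17.5, 23]); Taking the union: only the 22.5×4 cube is present, so the union is just that shape — area = 90.00 mm². At z = 19.84: the cube does not reach this height (z outside [0, 19.5]); the 6.5×9.5 cube at (2.5, -2.5) contributes its full rectangle (area 61.75 mm²); Merging all regions: only the 6.5×9.5 cube at (2.5, -2.5) is present, so the union is just that shape — area = 61.75 mm². Checking containment: at z = 19.84 the cross-section extends beyond the z = 12.8 cross-section by about 35.75 mm².

part overhangs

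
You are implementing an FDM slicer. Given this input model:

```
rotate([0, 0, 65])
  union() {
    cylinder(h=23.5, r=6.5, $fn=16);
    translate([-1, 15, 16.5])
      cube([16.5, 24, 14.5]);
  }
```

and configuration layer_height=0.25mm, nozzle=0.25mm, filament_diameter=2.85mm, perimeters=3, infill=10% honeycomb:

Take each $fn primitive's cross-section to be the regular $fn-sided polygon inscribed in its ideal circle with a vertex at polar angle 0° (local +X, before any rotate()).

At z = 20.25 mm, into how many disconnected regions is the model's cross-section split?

2

At z = 20.25 mm: the r=6.5 cylinder gives a regular 16-gon of circumradius 6.5 (constant along its height); the cube at (-1, 15) is present — its section is the full 16.5×24 rectangle; Merging all regions: the 2 present regions are separate (no shared area or edge), so areas and boundary lengths simply add and each stays a separate island — 2 connected regions; (whole slice rotated 65° about Z — lengths, areas and connectivity unchanged). The result has 2 disconnected regions.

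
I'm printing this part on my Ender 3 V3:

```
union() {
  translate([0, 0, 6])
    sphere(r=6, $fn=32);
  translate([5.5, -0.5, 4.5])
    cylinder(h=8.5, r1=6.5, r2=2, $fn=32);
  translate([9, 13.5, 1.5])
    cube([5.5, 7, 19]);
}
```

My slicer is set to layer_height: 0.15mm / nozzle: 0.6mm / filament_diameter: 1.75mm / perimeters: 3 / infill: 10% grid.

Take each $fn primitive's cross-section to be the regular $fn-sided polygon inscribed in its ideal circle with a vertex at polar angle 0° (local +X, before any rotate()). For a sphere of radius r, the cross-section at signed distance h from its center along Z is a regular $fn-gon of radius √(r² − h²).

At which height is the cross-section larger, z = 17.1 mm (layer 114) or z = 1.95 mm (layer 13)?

layer 13 (z = 1.95 mm)

Layer 114 (z = 17.1): the sphere is absent (|z−center|=11.100 > r=6); the cone at (5.5, -0.5) is not intersected at this z (z outside [4.5, 13]); the 5.5×7 cube at (9, 13.5) contributes its full rectangle (area 38.50 mm²); Merging all regions: only the 5.5×7 cube at (9, 13.5) is present, so the union is just that shape — area = 38.50 mm². So its area = 38.50 mm². Layer 13 (z = 1.95): the r=6 sphere contributes a regular 32-gon of circumradius √(6²−4.05²) = 4.427 (area = (32/2)·4.427²·sin(360°/32) = 61.17 mm²); the cone at (5.5, -0.5) is not intersected at this z (z outside [4.5, 13]); the cube at (9, 13.5) is present — its section is the full 5.5×7 rectangle (area 38.50 mm²); Merging all regions: the 2 present regions are separate (no shared area or edge), so areas and boundary lengths simply add and each stays a separate island — area = 99.67 mm². So its area = 99.67 mm². Layer 13 is larger (99.67 vs 38.50 mm²).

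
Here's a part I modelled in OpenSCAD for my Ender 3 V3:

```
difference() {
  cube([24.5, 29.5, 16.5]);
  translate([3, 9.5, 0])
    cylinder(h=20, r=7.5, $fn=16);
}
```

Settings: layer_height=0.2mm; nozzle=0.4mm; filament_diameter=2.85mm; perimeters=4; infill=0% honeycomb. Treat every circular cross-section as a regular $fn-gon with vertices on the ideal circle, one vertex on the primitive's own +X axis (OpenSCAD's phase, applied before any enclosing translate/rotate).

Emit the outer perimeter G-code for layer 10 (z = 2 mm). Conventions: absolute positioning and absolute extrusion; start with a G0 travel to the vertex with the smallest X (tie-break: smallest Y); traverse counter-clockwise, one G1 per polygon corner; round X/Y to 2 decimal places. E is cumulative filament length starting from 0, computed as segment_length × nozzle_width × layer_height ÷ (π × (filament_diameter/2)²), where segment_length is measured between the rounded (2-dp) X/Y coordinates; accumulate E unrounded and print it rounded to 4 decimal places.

At z = 2 mm: the cube (footprint 24.5×29.5) is included at this height; the r=7.5 cylinder at (3, 9.5) gives a regular 16-gon of circumradius 7.5 (constant along its height); Subtracting the remaining from the first: starting from the 24.5×29.5 cube, the r=7.5 cylinder at (3, 9.5) partially overlaps it — only the 129.31 mm² overlap (of its 172.21 mm²) is removed, clipping the outline — 1 connected region. The outline is a single polygon with 17 vertices. Extrusion per mm of travel: 0.4 × 0.2 / (π × 1.425²) = 0.012540. Accumulating E over each segment gives final E = 1.5537.

G0 X0.00 Y0.00 Z2.00
G1 X24.50 Y0.00 E0.3072
G1 X24.50 Y29.50 E0.6772
G1 X0.00 Y29.50 E0.9844
G1 X0.00 Y16.34 E1.1495
G1 X0.13 Y16.43 E1.1514
G1 X3.00 Y17.00 E1.1881
G1 X5.87 Y16.43 E1.2248
G1 X8.30 Y14.80 E1.2615
G1 X9.93 Y12.37 E1.2982
G1 X10.50 Y9.50 E1.3349
G1 X9.93 Y6.63 E1.3716
G1 X8.30 Y4.20 E1.4083
G1 X5.87 Y2.57 E1.4450
G1 X3.00 Y2.00 E1.4817
G1 X0.13 Y2.57 E1.5184
G1 X0.00 Y2.66 E1.5204
G1 X0.00 Y0.00 E1.5537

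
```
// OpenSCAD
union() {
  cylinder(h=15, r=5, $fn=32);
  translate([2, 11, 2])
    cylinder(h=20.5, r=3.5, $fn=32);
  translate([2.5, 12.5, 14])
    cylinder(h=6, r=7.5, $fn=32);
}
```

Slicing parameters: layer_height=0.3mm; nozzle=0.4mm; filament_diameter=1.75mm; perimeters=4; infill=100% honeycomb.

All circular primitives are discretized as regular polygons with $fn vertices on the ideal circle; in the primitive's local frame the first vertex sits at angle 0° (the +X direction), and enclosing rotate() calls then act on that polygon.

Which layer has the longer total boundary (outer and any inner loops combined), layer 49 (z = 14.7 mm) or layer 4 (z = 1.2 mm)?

layer 49 (z = 14.7 mm)

Layer 49 (z = 14.7): the r=5 cylinder contributes a regular 32-gon of circumradius 5 (perimeter = 2·32·5.000·sin(180°/32) = 31.37 mm); the cylinder at (2, 11): section is a regular 32-gon, circumradius r=3.5 (perimeter = 2·32·3.500·sin(180°/32) = 21.96 mm); the r=7.5 cylinder at (2.5, 12.5) gives a regular 32-gon of circumradius 7.5 (constant along its height) (perimeter = 2·32·7.500·sin(180°/32) = 47.05 mm); Taking the union: the regions partially overlap (shared area 38.24 mm²), so the edge portions inside another operand are dropped and the merged outline is re-measured after clipping — boundary = 78.41 mm. So its perimeter = 78.41 mm. Layer 4 (z = 1.2): the r=5 cylinder gives a regular 32-gon of circumradius 5 (constant along its height) (perimeter = 2·32·5.000·sin(180°/32) = 31.37 mm); the cylinder at (2, 11) is absent (z outside [2, 22.5]); the cylinder at (2.5, 12.5) does not reach this height (z outside [14, 20]); Combining (union): only the r=5 cylinder is present, so the union is just that shape — boundary = 31.37 mm. So its perimeter = 31.37 mm. Layer 49 is larger (78.41 vs 31.37 mm).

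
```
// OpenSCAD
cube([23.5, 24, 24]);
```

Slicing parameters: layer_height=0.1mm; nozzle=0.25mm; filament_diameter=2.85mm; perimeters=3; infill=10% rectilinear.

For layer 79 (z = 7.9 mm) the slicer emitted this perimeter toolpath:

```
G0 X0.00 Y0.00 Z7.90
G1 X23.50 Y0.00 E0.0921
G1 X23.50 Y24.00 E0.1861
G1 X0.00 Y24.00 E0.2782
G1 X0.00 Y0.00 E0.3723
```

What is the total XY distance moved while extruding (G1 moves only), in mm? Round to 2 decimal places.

Sum the Euclidean lengths of each G1 segment: total = 95.00 mm.

95.00 mm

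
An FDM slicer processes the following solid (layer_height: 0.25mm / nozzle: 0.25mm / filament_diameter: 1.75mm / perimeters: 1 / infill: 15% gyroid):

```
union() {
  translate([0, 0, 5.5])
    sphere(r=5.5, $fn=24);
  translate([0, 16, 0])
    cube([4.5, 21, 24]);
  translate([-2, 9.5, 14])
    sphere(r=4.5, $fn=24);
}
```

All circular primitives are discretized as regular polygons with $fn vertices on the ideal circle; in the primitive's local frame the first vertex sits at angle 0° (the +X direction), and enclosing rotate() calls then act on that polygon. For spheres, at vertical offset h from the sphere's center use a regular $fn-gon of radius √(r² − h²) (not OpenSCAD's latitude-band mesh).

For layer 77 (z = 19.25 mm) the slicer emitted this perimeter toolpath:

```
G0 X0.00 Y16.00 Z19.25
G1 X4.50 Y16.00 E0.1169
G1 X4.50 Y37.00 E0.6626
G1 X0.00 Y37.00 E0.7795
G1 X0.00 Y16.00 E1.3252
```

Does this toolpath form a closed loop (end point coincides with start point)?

yes

Start point (G0): (0.00, 16.00). End point (last G1): the path returns to the start — closed.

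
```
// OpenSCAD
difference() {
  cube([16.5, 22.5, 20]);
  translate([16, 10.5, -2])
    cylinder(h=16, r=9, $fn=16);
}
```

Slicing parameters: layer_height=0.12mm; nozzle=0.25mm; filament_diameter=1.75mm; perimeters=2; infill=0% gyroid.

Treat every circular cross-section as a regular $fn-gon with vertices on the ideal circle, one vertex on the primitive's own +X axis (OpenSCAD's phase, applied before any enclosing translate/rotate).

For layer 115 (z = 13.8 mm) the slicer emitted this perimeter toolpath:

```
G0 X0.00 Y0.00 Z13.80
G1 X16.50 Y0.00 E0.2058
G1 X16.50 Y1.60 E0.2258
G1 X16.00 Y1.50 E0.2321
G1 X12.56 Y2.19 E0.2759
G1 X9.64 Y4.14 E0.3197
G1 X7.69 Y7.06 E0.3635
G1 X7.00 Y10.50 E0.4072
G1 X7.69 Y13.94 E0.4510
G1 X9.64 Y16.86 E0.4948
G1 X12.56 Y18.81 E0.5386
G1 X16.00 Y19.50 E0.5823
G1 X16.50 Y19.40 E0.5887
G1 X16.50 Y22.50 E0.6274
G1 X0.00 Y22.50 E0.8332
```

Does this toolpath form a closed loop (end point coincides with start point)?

Start point (G0): (0.00, 0.00). End point (last G1): the path does not return to the start — open.

no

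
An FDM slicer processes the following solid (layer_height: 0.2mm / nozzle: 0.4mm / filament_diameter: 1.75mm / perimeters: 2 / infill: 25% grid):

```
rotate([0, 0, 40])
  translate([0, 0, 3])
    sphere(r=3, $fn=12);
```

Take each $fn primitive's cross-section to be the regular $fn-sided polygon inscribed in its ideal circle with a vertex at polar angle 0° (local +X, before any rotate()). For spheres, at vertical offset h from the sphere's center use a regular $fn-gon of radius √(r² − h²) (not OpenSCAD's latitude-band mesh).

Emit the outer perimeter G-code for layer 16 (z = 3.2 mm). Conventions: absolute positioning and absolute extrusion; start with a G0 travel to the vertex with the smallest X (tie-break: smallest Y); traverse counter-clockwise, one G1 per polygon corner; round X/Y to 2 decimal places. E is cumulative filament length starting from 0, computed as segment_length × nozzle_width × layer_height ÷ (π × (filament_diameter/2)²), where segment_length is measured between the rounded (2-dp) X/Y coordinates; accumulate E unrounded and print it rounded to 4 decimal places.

At z = 3.2 mm: the r=3 sphere slices to a regular 12-gon of circumradius 2.993 (√(r²−h²) with h=0.2 from center); (rotated 40° about Z; rotation is an isometry so areas/perimeters/island counts are preserved). The outline is a single polygon with 12 vertices. Extrusion per mm of travel: 0.4 × 0.2 / (π × 0.875²) = 0.033260. Accumulating E over each segment gives final E = 0.6180.

G0 X-2.95 Y-0.52 Z3.20
G1 X-2.29 Y-1.92 E0.0515
G1 X-1.02 Y-2.81 E0.1031
G1 X0.52 Y-2.95 E0.1545
G1 X1.92 Y-2.29 E0.2060
G1 X2.81 Y-1.02 E0.2576
G1 X2.95 Y0.52 E0.3090
G1 X2.29 Y1.92 E0.3605
G1 X1.02 Y2.81 E0.4120
G1 X-0.52 Y2.95 E0.4635
G1 X-1.92 Y2.29 E0.5150
G1 X-2.81 Y1.02 E0.5665
G1 X-2.95 Y-0.52 E0.6180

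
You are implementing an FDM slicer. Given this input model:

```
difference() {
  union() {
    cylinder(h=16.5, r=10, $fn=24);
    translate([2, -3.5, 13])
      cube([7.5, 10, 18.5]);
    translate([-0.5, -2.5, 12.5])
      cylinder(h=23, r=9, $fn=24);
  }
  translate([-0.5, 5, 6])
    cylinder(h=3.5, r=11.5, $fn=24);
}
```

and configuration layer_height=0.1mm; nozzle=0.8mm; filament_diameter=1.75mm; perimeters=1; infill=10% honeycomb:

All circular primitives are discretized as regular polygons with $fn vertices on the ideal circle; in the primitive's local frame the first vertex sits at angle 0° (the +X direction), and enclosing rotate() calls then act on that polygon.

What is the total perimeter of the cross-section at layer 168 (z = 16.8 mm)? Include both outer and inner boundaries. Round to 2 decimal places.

At z = 16.8 mm: the cylinder does not reach this height (z outside [0, 16.5]); the 7.5×10 cube at (2, -3.5) contributes its full rectangle (perimeter 35.00 mm); the r=9 cylinder at (-0.5, -2.5) contributes a regular 24-gon of circumradius 9 (perimeter = 2·24·9.000·sin(180°/24) = 56.39 mm); Taking the union: the regions partially overlap (shared area 47.24 mm²), so the edge portions inside another operand are dropped and the merged outline is re-measured after clipping — boundary = 62.83 mm; the cylinder at (-0.5, 5) is not intersected at this z (z outside [6, 9.5]); After the difference (first − rest): none of the subtracted shapes is present at this height, so that combined region is unchanged — boundary = 62.83 mm. Overall, the cross-section is a single solid region. Total boundary length (outer) = 62.83 mm.

62.83 mm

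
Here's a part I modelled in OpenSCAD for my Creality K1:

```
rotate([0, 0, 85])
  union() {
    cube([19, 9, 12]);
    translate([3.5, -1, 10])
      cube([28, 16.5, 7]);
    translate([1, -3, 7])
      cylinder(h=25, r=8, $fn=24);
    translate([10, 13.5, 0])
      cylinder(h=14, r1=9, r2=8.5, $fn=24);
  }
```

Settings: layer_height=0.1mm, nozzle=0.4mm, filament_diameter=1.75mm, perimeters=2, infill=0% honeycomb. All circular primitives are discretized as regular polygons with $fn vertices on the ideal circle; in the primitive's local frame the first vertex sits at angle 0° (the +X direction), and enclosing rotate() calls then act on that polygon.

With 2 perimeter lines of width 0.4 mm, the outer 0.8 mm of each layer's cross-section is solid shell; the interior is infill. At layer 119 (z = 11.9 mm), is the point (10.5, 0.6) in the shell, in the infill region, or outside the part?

shell

At z = 11.9 mm: the cube is present — its section is the full 19×9 rectangle; the cube at (3.5, -1) (footprint 28×16.5) is included at this height; the r=8 cylinder at (1, -3) gives a regular 24-gon of circumradius 8 (constant along its height); the cone at (10, 13.5): at t=0.850 of its height the radius interpolates to r₁+(r₂−r₁)t = 8.575, giving a regular 24-gon of that circumradius; Combining (union): the regions partially overlap (shared area 312.70 mm²), so overlapping operands fuse into one piece — 1 connected region; (whole slice rotated 85° about Z — lengths, areas and connectivity unchanged). Overall, the cross-section is a single solid region. Undo the 85° rotation: the query point maps to (1.513, -10.408) in the un-rotated model frame. The nearest boundary edge runs (3.07, -10.73)→(1.00, -11.00); distance from the point to it = 0.52 mm. The point is inside the cross-section, 0.52 mm from the nearest boundary — within the 0.8 mm shell band (2 × 0.4).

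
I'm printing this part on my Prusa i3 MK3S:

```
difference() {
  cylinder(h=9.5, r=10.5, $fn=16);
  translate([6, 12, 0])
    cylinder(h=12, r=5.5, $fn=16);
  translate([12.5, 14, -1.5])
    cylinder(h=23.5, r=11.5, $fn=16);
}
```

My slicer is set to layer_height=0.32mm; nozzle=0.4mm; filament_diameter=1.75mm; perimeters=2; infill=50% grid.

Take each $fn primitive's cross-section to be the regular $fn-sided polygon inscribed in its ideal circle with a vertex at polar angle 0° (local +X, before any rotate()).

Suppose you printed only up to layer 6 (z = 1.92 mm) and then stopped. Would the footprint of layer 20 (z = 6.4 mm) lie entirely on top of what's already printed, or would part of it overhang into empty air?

entirely on top

Compare the two slices. At z = 1.92: the r=10.5 cylinder contributes a regular 16-gon of circumradius 10.5 (area = (16/2)·10.500²·sin(360°/16) = 337.53 mm²); the r=5.5 cylinder at (6, 12) contributes a regular 16-gon of circumradius 5.5 (area = (16/2)·5.500²·sin(360°/16) = 92.61 mm²); the cylinder at (12.5, 14): section is a regular 16-gon, circumradius r=11.5 (area = (16/2)·11.500²·sin(360°/16) = 404.88 mm²); Subtracting the remaining from the first: starting from the r=10.5 cylinder (337.53 mm²), the r=5.5 cylinder at (6, 12) partially overlaps it — only the 12.60 mm² overlap (of its 92.61 mm²) is removed, clipping the outline; the r=11.5 cylinder at (12.5, 14) partially overlaps it — only the 11.31 mm² overlap (of its 404.88 mm²) is removed, clipping the outline — area = 313.61 mm². At z = 6.4: the cylinder: section is a regular 16-gon, circumradius r=10.5 (area = (16/2)·10.500²·sin(360°/16) = 337.53 mm²); the r=5.5 cylinder at (6, 12) contributes a regular 16-gon of circumradius 5.5 (area = (16/2)·5.500²·sin(360°/16) = 92.61 mm²); the r=11.5 cylinder at (12.5, 14) contributes a regular 16-gon of circumradius 11.5 (area = (16/2)·11.500²·sin(360°/16) = 404.88 mm²); Subtracting the remaining from the first: starting from the r=10.5 cylinder (337.53 mm²), the r=5.5 cylinder at (6, 12) partially overlaps it — only the 12.60 mm² overlap (of its 92.61 mm²) is removed, clipping the outline; the r=11.5 cylinder at (12.5, 14) partially overlaps it — only the 11.31 mm² overlap (of its 404.88 mm²) is removed, clipping the outline — area = 313.61 mm². Checking containment: the cross-section at z = 6.4 is a subset of the cross-section at z = 1.92.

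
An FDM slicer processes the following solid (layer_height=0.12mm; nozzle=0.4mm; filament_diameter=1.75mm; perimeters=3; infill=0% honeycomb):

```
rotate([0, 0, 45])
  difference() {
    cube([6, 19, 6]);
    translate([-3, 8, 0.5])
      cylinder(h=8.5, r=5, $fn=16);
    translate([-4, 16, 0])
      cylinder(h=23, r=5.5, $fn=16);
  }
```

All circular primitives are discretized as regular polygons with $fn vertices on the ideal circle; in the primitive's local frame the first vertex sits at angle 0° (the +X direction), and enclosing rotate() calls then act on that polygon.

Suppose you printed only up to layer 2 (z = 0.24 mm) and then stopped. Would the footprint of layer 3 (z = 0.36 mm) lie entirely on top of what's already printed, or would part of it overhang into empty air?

Compare the two slices. At z = 0.24: the cube is present — its section is the full 6×19 rectangle (area 114.00 mm²); the cylinder at (-3, 8) is not intersected at this z (z outside [0.5, 9]); the cylinder at (-4, 16): section is a regular 16-gon, circumradius r=5.5 (area = (16/2)·5.500²·sin(360°/16) = 92.61 mm²); Subtracting the remaining from the first: starting from the 6×19 cube (114.00 mm²), the r=5.5 cylinder at (-4, 16) partially overlaps it — only the 7.01 mm² overlap (of its 92.61 mm²) is removed, clipping the outline — area = 106.99 mm²; (rotated 45° about Z; rotation is an isometry so areas/perimeters/island counts are preserved). At z = 0.36: the cube is present — its section is the full 6×19 rectangle (area 114.00 mm²); the cylinder at (-3, 8) is absent (z outside [0.5, 9]); the cylinder at (-4, 16): section is a regular 16-gon, circumradius r=5.5 (area = (16/2)·5.500²·sin(360°/16) = 92.61 mm²); After the difference (first − rest): starting from the 6×19 cube (114.00 mm²), the r=5.5 cylinder at (-4, 16) partially overlaps it — only the 7.01 mm² overlap (of its 92.61 mm²) is removed, clipping the outline — area = 106.99 mm²; (rotated 45° about Z; rotation is an isometry so areas/perimeters/island counts are preserved). Checking containment: the cross-section at z = 0.36 is a subset of the cross-section at z = 0.24.

entirely on top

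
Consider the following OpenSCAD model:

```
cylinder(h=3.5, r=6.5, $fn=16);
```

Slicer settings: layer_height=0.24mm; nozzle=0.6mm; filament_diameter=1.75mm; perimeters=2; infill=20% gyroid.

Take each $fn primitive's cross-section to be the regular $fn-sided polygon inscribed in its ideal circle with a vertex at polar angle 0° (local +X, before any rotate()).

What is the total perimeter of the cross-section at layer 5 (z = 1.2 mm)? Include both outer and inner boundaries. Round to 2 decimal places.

40.58 mm

At z = 1.2 mm: the r=6.5 cylinder gives a regular 16-gon of circumradius 6.5 (constant along its height) (perimeter = 2·16·6.500·sin(180°/16) = 40.58 mm). Overall, the cross-section is a single solid region. Total boundary length (outer) = 40.58 mm.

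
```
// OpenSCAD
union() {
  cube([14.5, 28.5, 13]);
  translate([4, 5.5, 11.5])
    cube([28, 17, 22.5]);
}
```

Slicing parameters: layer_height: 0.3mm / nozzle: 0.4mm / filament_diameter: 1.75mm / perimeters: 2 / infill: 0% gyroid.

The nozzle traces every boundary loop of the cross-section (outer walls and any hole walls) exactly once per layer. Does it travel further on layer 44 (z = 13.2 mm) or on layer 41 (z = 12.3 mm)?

layer 41 (z = 12.3 mm)

Layer 44 (z = 13.2): the cube is not intersected at this z (z outside [0, 13]); the cube at (4, 5.5) (footprint 28×17) is included at this height (perimeter 90.00 mm); Combining (union): only the 28×17 cube at (4, 5.5) is present, so the union is just that shape — boundary = 90.00 mm. So its perimeter = 90.00 mm. Layer 41 (z = 12.3): the cube (footprint 14.5×28.5) is included at this height (perimeter 86.00 mm); the cube at (4, 5.5) is present — its section is the full 28×17 rectangle (perimeter 90.00 mm); Combining (union): the regions partially overlap (shared area 178.50 mm²), so the edge portions inside another operand are dropped and the merged outline is re-measured after clipping — boundary = 121.00 mm. So its perimeter = 121.00 mm. Layer 41 is larger (121.00 vs 90.00 mm).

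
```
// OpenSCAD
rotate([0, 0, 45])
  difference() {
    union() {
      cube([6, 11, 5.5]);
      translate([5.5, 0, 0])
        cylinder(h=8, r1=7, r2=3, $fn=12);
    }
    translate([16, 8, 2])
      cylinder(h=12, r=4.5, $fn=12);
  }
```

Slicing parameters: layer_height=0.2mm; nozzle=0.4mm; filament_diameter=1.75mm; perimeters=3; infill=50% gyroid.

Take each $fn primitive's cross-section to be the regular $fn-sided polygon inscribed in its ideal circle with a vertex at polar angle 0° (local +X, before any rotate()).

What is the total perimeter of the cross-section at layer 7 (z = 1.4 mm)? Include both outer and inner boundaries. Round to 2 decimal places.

At z = 1.4 mm: the cube (footprint 6×11) is included at this height (perimeter 34.00 mm); the cone at (5.5, 0) contributes a regular 12-gon of circumradius 6.300 (interpolated between r1=7 and r2=3 at t=0.175) (perimeter = 2·12·6.300·sin(180°/12) = 39.13 mm); Merging all regions: the regions partially overlap (shared area 31.69 mm²), so the edge portions inside another operand are dropped and the merged outline is re-measured after clipping — boundary = 50.77 mm; the cylinder at (16, 8) is not intersected at this z (z outside [2, 14]); Subtracting the remaining from the first: none of the subtracted shapes is present at this height, so that combined region is unchanged — boundary = 50.77 mm; (rotated 45° about Z; rotation is an isometry so areas/perimeters/island counts are preserved). Overall, the cross-section is a single solid region. Total boundary length (outer) = 50.77 mm.

50.77 mm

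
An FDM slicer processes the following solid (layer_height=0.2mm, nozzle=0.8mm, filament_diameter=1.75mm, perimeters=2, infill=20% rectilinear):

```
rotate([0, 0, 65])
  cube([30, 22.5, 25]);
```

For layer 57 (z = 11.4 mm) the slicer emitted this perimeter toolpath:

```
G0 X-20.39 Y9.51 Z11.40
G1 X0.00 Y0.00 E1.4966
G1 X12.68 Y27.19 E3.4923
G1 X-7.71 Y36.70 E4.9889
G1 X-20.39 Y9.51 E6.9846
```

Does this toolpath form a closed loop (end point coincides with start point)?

Start point (G0): (-20.39, 9.51). End point (last G1): the path returns to the start — closed.

yes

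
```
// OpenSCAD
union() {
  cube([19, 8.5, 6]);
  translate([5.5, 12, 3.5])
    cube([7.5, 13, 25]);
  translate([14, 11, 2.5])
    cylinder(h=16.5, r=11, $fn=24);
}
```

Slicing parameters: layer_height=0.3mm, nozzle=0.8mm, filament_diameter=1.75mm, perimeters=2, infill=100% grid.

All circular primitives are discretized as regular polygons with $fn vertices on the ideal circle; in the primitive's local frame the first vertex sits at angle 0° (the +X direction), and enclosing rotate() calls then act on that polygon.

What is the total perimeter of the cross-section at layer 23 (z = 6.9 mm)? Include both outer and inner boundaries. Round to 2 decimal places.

77.92 mm

At z = 6.9 mm: the cube is absent (z outside [0, 6]); the cube at (5.5, 12) is present — its section is the full 7.5×13 rectangle (perimeter 41.00 mm); the cylinder at (14, 11): section is a regular 24-gon, circumradius r=11 (perimeter = 2·24·11.000·sin(180°/24) = 68.92 mm); Taking the union: the regions partially overlap (shared area 64.07 mm²), so the edge portions inside another operand are dropped and the merged outline is re-measured after clipping — boundary = 77.92 mm. Overall, the cross-section is a single solid region. Total boundary length (outer) = 77.92 mm.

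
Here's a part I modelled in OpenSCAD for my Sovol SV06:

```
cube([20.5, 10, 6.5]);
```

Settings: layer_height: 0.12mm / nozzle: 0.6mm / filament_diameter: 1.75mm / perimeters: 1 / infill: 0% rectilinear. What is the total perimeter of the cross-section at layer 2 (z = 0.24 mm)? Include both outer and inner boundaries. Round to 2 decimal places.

61.00 mm

At z = 0.24 mm: the 20.5×10 cube contributes its full rectangle (perimeter 61.00 mm). Overall, the cross-section is a single solid region. Total boundary length (outer) = 61.00 mm.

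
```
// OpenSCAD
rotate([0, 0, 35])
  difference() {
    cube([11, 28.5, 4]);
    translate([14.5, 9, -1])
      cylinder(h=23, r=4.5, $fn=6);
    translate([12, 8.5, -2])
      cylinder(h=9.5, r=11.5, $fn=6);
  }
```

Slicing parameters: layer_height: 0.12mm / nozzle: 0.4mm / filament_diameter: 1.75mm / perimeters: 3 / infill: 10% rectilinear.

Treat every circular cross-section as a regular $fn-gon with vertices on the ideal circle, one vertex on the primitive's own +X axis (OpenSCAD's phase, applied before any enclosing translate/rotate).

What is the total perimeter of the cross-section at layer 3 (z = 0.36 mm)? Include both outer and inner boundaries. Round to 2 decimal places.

81.01 mm

At z = 0.36 mm: the 11×28.5 cube contributes its full rectangle (perimeter 79.00 mm); the r=4.5 cylinder at (14.5, 9) contributes a regular 6-gon of circumradius 4.5 (perimeter = 2·6·4.500·sin(180°/6) = 27.00 mm); the r=11.5 cylinder at (12, 8.5) contributes a regular 6-gon of circumradius 11.5 (perimeter = 2·6·11.500·sin(180°/6) = 69.00 mm); Subtracting the remaining from the first: starting from the 11×28.5 cube, the r=4.5 cylinder at (14.5, 9) partially overlaps it — only the 1.73 mm² overlap (of its 52.61 mm²) is removed, clipping the outline; the r=11.5 cylinder at (12, 8.5) partially overlaps it — only the 142.60 mm² overlap (of its 343.60 mm²) is removed, clipping the outline — boundary = 81.01 mm; (rotated 35° about Z; rotation is an isometry so areas/perimeters/island counts are preserved). Overall, the cross-section is a single solid region. Total boundary length (outer) = 81.01 mm.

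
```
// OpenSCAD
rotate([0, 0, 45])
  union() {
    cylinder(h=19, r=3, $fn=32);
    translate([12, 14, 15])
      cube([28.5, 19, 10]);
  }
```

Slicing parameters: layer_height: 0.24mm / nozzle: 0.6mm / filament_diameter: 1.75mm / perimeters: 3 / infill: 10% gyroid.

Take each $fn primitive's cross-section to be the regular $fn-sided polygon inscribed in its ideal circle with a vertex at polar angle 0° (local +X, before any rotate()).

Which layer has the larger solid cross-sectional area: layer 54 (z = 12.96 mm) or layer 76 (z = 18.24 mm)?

Layer 54 (z = 12.96): the r=3 cylinder contributes a regular 32-gon of circumradius 3 (area = (32/2)·3.000²·sin(360°/32) = 28.09 mm²); the cube at (12, 14) does not reach this height (z outside [15, 25]); Merging all regions: only the r=3 cylinder is present, so the union is just that shape — area = 28.09 mm²; (whole slice rotated 45° about Z — lengths, areas and connectivity unchanged). So its area = 28.09 mm². Layer 76 (z = 18.24): the cylinder: section is a regular 32-gon, circumradius r=3 (area = (32/2)·3.000²·sin(360°/32) = 28.09 mm²); the 28.5×19 cube at (12, 14) contributes its full rectangle (area 541.50 mm²); Taking the union: the 2 present regions are separate (no shared area or edge), so areas and boundary lengths simply add and each stays a separate island — area = 569.59 mm²; (rotated 45° about Z; rotation is an isometry so areas/perimeters/island counts are preserved). So its area = 569.59 mm². Layer 76 is larger (569.59 vs 28.09 mm²).

layer 76 (z = 18.24 mm)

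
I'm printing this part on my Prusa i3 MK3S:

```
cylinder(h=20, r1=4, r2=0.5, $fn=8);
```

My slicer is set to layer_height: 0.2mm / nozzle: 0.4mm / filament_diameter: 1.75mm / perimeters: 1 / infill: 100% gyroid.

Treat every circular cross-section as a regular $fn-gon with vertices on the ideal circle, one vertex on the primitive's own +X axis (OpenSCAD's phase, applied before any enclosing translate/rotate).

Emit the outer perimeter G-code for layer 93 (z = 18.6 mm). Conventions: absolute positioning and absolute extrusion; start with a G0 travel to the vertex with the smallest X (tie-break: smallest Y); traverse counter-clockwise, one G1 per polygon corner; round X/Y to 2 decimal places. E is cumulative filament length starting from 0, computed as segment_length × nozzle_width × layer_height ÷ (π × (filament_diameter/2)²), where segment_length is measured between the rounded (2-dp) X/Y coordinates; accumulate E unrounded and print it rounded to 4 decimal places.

G0 X-0.74 Y0.00 Z18.60
G1 X-0.53 Y-0.53 E0.0190
G1 X0.00 Y-0.74 E0.0379
G1 X0.53 Y-0.53 E0.0569
G1 X0.74 Y0.00 E0.0758
G1 X0.53 Y0.53 E0.0948
G1 X0.00 Y0.74 E0.1138
G1 X-0.53 Y0.53 E0.1327
G1 X-0.74 Y0.00 E0.1517

At z = 18.6 mm: the cone (r1=4→r2=0.5) has section circumradius 0.745 here — a regular 8-gon. The outline is a single polygon with 8 vertices. Extrusion per mm of travel: 0.4 × 0.2 / (π × 0.875²) = 0.033260. Accumulating E over each segment gives final E = 0.1517.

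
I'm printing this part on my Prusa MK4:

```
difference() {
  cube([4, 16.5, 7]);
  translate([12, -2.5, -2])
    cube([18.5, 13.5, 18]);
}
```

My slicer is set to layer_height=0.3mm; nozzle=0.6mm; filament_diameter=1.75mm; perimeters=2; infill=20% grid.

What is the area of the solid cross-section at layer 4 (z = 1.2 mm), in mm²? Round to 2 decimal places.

At z = 1.2 mm: the 4×16.5 cube contributes its full rectangle (area 66.00 mm²); the 18.5×13.5 cube at (12, -2.5) contributes its full rectangle (area 249.75 mm²); Subtracting the remaining from the first: starting from the 4×16.5 cube (66.00 mm²), the 18.5×13.5 cube at (12, -2.5) misses the remaining region (no effect) — area = 66.00 mm². Overall, the cross-section is a single solid region. Net area = 66.00 mm².

66.00 mm²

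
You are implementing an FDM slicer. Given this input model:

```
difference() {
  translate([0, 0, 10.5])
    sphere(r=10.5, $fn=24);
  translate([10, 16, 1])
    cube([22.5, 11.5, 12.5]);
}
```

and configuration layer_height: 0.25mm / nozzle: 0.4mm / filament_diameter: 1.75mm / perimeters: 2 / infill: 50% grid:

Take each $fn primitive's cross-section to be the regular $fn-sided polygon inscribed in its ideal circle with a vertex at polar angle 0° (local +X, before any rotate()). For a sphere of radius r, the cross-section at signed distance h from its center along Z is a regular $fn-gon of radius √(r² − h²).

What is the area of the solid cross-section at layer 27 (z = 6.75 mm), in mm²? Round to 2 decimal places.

At z = 6.75 mm: the sphere: section is a regular 24-gon, circumradius = √(r²−h²) = √(10.5²−3.75²) = 9.808 (area = (24/2)·9.808²·sin(360°/24) = 298.74 mm²); the cube at (10, 16) is present — its section is the full 22.5×11.5 rectangle (area 258.75 mm²); After the difference (first − rest): starting from the r=10.5 sphere (298.74 mm²), the 22.5×11.5 cube at (10, 16) misses the remaining region (no effect) — area = 298.74 mm². Overall, the cross-section is a single solid region. Net area = 298.74 mm².

298.74 mm²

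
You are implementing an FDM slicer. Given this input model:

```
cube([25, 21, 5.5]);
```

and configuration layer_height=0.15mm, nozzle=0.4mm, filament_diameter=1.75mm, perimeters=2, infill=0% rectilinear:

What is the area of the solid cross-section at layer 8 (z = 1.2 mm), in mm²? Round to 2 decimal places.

525.00 mm²

At z = 1.2 mm: the cube is present — its section is the full 25×21 rectangle (area 525.00 mm²). Overall, the cross-section is a single solid region. Net area = 525.00 mm².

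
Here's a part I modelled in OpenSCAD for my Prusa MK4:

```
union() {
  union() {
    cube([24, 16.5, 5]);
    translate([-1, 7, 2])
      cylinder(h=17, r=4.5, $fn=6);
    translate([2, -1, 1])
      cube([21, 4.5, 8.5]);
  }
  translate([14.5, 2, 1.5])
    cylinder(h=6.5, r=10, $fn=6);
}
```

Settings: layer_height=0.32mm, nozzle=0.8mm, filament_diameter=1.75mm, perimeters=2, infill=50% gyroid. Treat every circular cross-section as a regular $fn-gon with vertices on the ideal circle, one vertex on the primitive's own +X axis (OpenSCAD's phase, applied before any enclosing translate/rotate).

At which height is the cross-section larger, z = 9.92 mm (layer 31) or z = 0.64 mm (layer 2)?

layer 2 (z = 0.64 mm)

Layer 31 (z = 9.92): the cube is not intersected at this z (z outside [0, 5]); the r=4.5 cylinder at (-1, 7) contributes a regular 6-gon of circumradius 4.5 (area = (6/2)·4.500²·sin(360°/6) = 52.61 mm²); the cube at (2, -1) is absent (z outside [1, 9.5]); Combining (union): only the r=4.5 cylinder at (-1, 7) is present, so the union is just that shape — area = 52.61 mm²; the cylinder at (14.5, 2) is absent (z outside [1.5, 8]); Taking the union: only that combined region is present, so the union is just that shape — area = 52.61 mm². So its area = 52.61 mm². Layer 2 (z = 0.64): the cube (footprint 24×16.5) is included at this height (area 396.00 mm²); the cylinder at (-1, 7) is absent (z outside [2, 19]); the cube at (2, -1) is absent (z outside [1, 9.5]); Combining (union): only the 24×16.5 cube is present, so the union is just that shape — area = 396.00 mm²; the cylinder at (14.5, 2) does not reach this height (z outside [1.5, 8]); Taking the union: only that combined region is present, so the union is just that shape — area = 396.00 mm². So its area = 396.00 mm². Layer 2 is larger (396.00 vs 52.61 mm²).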